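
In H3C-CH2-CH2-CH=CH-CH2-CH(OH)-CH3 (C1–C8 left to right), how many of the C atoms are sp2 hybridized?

C1: sp3
C2: sp3
C3: sp3
C4: sp2 ✓
C5: sp2 ✓
C6: sp3
C7: sp3
C8: sp3
C4, C5 → 2 sp2 carbons.

2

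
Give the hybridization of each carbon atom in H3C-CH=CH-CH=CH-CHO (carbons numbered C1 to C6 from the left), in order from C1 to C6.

C1 (4 σ bonds) has steric number 4: sp3.
C2 carries 3 σ bonds, plus one π bond, giving a steric number of 3, so it is sp2.
C3 carries 3 σ bonds, plus one π bond, giving a steric number of 3, so it is sp2.
C4: 3 σ bonds, plus one π bond; 3 regions of electron density → sp2.
C5: 3 σ bonds, plus one π bond; 3 regions of electron density → sp2.
C6 — 3 σ bonds, plus one π bond. Steric number 3, so sp2.

C1 sp3, C2 sp2, C3 sp2, C4 sp2, C5 sp2, C6 sp2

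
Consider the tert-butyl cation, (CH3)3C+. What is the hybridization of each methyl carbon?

sp^3

Each methyl carbon — 4 σ bonds. Steric number 4, so sp3.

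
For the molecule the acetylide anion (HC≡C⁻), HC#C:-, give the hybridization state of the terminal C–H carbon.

sp

The terminal C–H carbon: 2 σ bonds, plus two π bonds; 2 regions of electron density → sp.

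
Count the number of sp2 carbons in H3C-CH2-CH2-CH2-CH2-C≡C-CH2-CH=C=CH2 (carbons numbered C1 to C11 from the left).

2

C1: sp3
C2: sp3
C3: sp3
C4: sp3
C5: sp3
C6: sp
C7: sp
C8: sp3
C9: sp2 ✓
C10: sp
C11: sp2 ✓
C9, C11 → 2 sp2 carbons.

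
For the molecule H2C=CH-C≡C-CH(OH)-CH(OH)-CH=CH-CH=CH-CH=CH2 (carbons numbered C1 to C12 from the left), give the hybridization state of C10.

sp2

C10 — 3 σ bonds, plus one π bond. Steric number 3, so sp2.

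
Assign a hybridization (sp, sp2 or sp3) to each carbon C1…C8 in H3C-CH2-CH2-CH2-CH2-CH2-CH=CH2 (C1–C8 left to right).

C1 (4 σ bonds) has steric number 4: sp3.
C2 is sp3: 4 σ bonds, 4 electron-density regions.
C3 carries 4 σ bonds, giving a steric number of 4, so it is sp3.
C4 (4 σ bonds) has steric number 4: sp3.
C5 is sp3: 4 σ bonds, 4 electron-density regions.
C6: 4 σ bonds — 4 electron domains, sp3.
C7 carries 3 σ bonds, plus one π bond, giving a steric number of 3, so it is sp2.
C8 is sp2: 3 σ bonds, plus one π bond, 3 electron-density regions.

C1 sp3, C2 sp3, C3 sp3, C4 sp3, C5 sp3, C6 sp3, C7 sp2, C8 sp2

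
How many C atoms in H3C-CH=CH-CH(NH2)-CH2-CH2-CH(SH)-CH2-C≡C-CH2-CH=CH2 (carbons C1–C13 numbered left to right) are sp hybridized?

2

C1: sp3
C2: sp2
C3: sp2
C4: sp3
C5: sp3
C6: sp3
C7: sp3
C8: sp3
C9: sp ✓
C10: sp ✓
C11: sp3
C12: sp2
C13: sp2
C9, C10 → 2 sp carbons.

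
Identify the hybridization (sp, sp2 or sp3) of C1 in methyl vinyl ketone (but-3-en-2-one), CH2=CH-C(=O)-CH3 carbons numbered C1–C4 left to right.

sp²

C1: 3 σ bonds, plus one π bond — 3 electron domains, sp2.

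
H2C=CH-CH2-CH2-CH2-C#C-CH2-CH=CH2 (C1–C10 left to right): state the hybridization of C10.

sp^2

C10 carries 3 σ bonds, plus one π bond, giving a steric number of 3, so it is sp2.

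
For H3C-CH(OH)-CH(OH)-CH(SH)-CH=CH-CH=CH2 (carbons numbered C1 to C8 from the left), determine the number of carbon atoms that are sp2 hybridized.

C1: sp3
C2: sp3
C3: sp3
C4: sp3
C5: sp2 ✓
C6: sp2 ✓
C7: sp2 ✓
C8: sp2 ✓
C5, C6, C7, C8 → 4 sp2 carbons.

4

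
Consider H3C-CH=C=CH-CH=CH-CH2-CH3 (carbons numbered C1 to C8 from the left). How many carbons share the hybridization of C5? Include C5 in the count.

C5 is sp2 (one π bond).
C1: sp3
C2: sp2 ✓
C3: sp
C4: sp2 ✓
C5: sp2 ✓
C6: sp2 ✓
C7: sp3
C8: sp3
4 carbons are sp2.

4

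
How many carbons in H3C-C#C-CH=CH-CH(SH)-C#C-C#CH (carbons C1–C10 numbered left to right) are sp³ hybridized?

2

C1: sp3 ✓
C2: sp
C3: sp
C4: sp2
C5: sp2
C6: sp3 ✓
C7: sp
C8: sp
C9: sp
C10: sp
C1, C6 → 2 sp3 carbons.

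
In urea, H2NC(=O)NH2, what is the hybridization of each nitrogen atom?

sp^2

Both N lone pairs are conjugated with the C=O; planar sp2.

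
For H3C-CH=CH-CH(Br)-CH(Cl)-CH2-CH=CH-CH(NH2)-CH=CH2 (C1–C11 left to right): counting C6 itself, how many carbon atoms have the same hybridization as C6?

5

C6 is sp3 (only σ bonds).
C1: sp3 ✓
C2: sp2
C3: sp2
C4: sp3 ✓
C5: sp3 ✓
C6: sp3 ✓
C7: sp2
C8: sp2
C9: sp3 ✓
C10: sp2
C11: sp2
5 carbons are sp3.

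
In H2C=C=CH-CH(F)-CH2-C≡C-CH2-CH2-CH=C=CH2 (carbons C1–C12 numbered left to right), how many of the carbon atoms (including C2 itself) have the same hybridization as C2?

4

C2 is sp (two π bonds).
C1: sp2
C2: sp ✓
C3: sp2
C4: sp3
C5: sp3
C6: sp ✓
C7: sp ✓
C8: sp3
C9: sp3
C10: sp2
C11: sp ✓
C12: sp2
4 carbons are sp.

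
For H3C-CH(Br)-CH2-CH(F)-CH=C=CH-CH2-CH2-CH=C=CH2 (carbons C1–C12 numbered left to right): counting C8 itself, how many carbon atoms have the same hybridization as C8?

6

C8 is sp3 (only σ bonds).
C1: sp3 ✓
C2: sp3 ✓
C3: sp3 ✓
C4: sp3 ✓
C5: sp2
C6: sp
C7: sp2
C8: sp3 ✓
C9: sp3 ✓
C10: sp2
C11: sp
C12: sp2
6 carbons are sp3.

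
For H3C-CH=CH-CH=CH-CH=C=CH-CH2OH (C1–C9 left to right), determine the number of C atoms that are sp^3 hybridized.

2

C1: sp3 ✓
C2: sp2
C3: sp2
C4: sp2
C5: sp2
C6: sp2
C7: sp
C8: sp2
C9: sp3 ✓
C1, C9 → 2 sp3 carbons.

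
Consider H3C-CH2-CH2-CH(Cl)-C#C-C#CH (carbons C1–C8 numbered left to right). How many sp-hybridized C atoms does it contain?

C1: sp3
C2: sp3
C3: sp3
C4: sp3
C5: sp ✓
C6: sp ✓
C7: sp ✓
C8: sp ✓
C5, C6, C7, C8 → 4 sp carbons.

4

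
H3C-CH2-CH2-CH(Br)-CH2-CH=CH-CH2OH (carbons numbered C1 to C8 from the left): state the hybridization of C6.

sp²

C6: 3 σ bonds, plus one π bond — 3 electron domains, sp2.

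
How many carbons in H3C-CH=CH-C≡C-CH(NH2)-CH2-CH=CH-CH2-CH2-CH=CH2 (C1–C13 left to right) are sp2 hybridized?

6

C1: sp3
C2: sp2 ✓
C3: sp2 ✓
C4: sp
C5: sp
C6: sp3
C7: sp3
C8: sp2 ✓
C9: sp2 ✓
C10: sp3
C11: sp3
C12: sp2 ✓
C13: sp2 ✓
C2, C3, C8, C9, C12, C13 → 6 sp2 carbons.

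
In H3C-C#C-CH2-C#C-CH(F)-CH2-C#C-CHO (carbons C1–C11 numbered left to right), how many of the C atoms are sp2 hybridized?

C1: sp3
C2: sp
C3: sp
C4: sp3
C5: sp
C6: sp
C7: sp3
C8: sp3
C9: sp
C10: sp
C11: sp2 ✓
C11 → 1 sp2 carbon.

1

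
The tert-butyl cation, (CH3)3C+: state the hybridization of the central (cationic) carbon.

sp2

Three σ bonds and an empty p orbital; no lone pair → steric number 3 → sp2 and planar.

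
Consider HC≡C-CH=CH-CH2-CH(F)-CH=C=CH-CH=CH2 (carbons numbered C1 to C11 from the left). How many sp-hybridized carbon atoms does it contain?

3

C1: sp ✓
C2: sp ✓
C3: sp2
C4: sp2
C5: sp3
C6: sp3
C7: sp2
C8: sp ✓
C9: sp2
C10: sp2
C11: sp2
C1, C2, C8 → 3 sp carbons.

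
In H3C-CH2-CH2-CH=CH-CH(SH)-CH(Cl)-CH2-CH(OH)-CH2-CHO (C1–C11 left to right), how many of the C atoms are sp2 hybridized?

C1: sp3
C2: sp3
C3: sp3
C4: sp2 ✓
C5: sp2 ✓
C6: sp3
C7: sp3
C8: sp3
C9: sp3
C10: sp3
C11: sp2 ✓
C4, C5, C11 → 3 sp2 carbons.

3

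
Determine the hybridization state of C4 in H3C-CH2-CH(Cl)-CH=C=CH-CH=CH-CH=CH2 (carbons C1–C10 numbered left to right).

C4: 3 σ bonds, plus one π bond — 3 electron domains, sp2.

sp²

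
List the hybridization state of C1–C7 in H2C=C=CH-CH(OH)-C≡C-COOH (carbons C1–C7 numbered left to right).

C1 — 3 σ bonds, plus one π bond. Steric number 3, so sp2.
C2 is sp: 2 σ bonds, plus two π bonds, 2 electron-density regions.
C3: 3 σ bonds, plus one π bond — 3 electron domains, sp2.
C4 has 4 σ bonds: steric number 4 → sp3.
C5 is sp: 2 σ bonds, plus two π bonds, 2 electron-density regions.
C6 carries 2 σ bonds, plus two π bonds, giving a steric number of 2, so it is sp.
C7: 3 σ bonds, plus one π bond; 3 regions of electron density → sp2.

C1 sp2, C2 sp, C3 sp2, C4 sp3, C5 sp, C6 sp, C7 sp2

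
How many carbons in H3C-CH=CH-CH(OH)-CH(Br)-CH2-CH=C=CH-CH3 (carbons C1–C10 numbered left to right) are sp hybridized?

1

C1: sp3
C2: sp2
C3: sp2
C4: sp3
C5: sp3
C6: sp3
C7: sp2
C8: sp ✓
C9: sp2
C10: sp3
C8 → 1 sp carbon.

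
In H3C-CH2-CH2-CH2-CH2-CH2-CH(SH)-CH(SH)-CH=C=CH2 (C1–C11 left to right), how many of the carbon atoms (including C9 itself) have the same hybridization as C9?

C9 is sp2 (one π bond).
C1: sp3
C2: sp3
C3: sp3
C4: sp3
C5: sp3
C6: sp3
C7: sp3
C8: sp3
C9: sp2 ✓
C10: sp
C11: sp2 ✓
2 carbons are sp2.

2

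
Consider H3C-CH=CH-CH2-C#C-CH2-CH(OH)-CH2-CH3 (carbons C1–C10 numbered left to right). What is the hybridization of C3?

sp^2

C3 carries 3 σ bonds, plus one π bond, giving a steric number of 3, so it is sp2.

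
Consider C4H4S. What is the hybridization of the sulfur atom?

Analogous to furan: one S lone pair in the aromatic π system, S is sp2.

sp2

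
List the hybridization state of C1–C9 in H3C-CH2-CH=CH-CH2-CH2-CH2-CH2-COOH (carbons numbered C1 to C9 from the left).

C1 carries 4 σ bonds, giving a steric number of 4, so it is sp3.
C2: 4 σ bonds; 4 regions of electron density → sp3.
C3 is sp2: 3 σ bonds, plus one π bond, 3 electron-density regions.
C4: 3 σ bonds, plus one π bond; 3 regions of electron density → sp2.
C5: 4 σ bonds; 4 regions of electron density → sp3.
C6 has 4 σ bonds: steric number 4 → sp3.
C7 — 4 σ bonds. Steric number 4, so sp3.
C8 has 4 σ bonds: steric number 4 → sp3.
C9 is sp2: 3 σ bonds, plus one π bond, 3 electron-density regions.

C1 sp3, C2 sp3, C3 sp2, C4 sp2, C5 sp3, C6 sp3, C7 sp3, C8 sp3, C9 sp2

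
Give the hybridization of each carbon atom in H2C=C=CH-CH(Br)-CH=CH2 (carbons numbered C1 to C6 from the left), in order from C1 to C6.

C1 sp2, C2 sp, C3 sp2, C4 sp3, C5 sp2, C6 sp2

C1 (3 σ bonds, plus one π bond) has steric number 3: sp2.
C2: 2 σ bonds, plus two π bonds; 2 regions of electron density → sp.
C3: 3 σ bonds, plus one π bond; 3 regions of electron density → sp2.
C4: 4 σ bonds — 4 electron domains, sp3.
C5 (3 σ bonds, plus one π bond) has steric number 3: sp2.
C6: 3 σ bonds, plus one π bond — 3 electron domains, sp2.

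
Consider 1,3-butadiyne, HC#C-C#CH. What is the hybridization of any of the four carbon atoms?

sp

Every carbon is part of a C≡C triple bond: two σ regions → sp.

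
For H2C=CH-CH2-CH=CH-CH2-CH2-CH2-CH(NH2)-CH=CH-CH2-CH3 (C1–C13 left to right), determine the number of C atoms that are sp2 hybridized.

C1: sp2 ✓
C2: sp2 ✓
C3: sp3
C4: sp2 ✓
C5: sp2 ✓
C6: sp3
C7: sp3
C8: sp3
C9: sp3
C10: sp2 ✓
C11: sp2 ✓
C12: sp3
C13: sp3
C1, C2, C4, C5, C10, C11 → 6 sp2 carbons.

6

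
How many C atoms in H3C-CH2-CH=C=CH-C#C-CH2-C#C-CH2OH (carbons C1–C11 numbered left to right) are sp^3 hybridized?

C1: sp3 ✓
C2: sp3 ✓
C3: sp2
C4: sp
C5: sp2
C6: sp
C7: sp
C8: sp3 ✓
C9: sp
C10: sp
C11: sp3 ✓
C1, C2, C8, C11 → 4 sp3 carbons.

4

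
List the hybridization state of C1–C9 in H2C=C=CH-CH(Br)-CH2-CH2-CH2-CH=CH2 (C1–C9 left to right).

C1 (3 σ bonds, plus one π bond) has steric number 3: sp2.
C2 has 2 σ bonds, plus two π bonds: steric number 2 → sp.
C3 has 3 σ bonds, plus one π bond: steric number 3 → sp2.
C4: 4 σ bonds; 4 regions of electron density → sp3.
C5 has 4 σ bonds: steric number 4 → sp3.
C6 is sp3: 4 σ bonds, 4 electron-density regions.
C7 has 4 σ bonds: steric number 4 → sp3.
C8 (3 σ bonds, plus one π bond) has steric number 3: sp2.
C9 has 3 σ bonds, plus one π bond: steric number 3 → sp2.

C1 sp2, C2 sp, C3 sp2, C4 sp3, C5 sp3, C6 sp3, C7 sp3, C8 sp2, C9 sp2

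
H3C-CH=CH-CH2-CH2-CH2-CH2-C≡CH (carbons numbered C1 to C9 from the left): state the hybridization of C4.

C4 has 4 σ bonds: steric number 4 → sp3.

sp3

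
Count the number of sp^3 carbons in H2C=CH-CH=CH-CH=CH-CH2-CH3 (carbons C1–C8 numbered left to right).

C1: sp2
C2: sp2
C3: sp2
C4: sp2
C5: sp2
C6: sp2
C7: sp3 ✓
C8: sp3 ✓
C7, C8 → 2 sp3 carbons.

2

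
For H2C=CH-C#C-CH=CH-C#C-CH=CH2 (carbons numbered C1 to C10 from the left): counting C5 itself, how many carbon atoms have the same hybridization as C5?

C5 is sp2 (one π bond).
C1: sp2 ✓
C2: sp2 ✓
C3: sp
C4: sp
C5: sp2 ✓
C6: sp2 ✓
C7: sp
C8: sp
C9: sp2 ✓
C10: sp2 ✓
6 carbons are sp2.

6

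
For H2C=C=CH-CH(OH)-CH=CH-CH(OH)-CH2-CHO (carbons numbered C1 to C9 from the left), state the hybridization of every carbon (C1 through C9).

C1 — 3 σ bonds, plus one π bond. Steric number 3, so sp2.
C2 carries 2 σ bonds, plus two π bonds, giving a steric number of 2, so it is sp.
C3 carries 3 σ bonds, plus one π bond, giving a steric number of 3, so it is sp2.
C4: 4 σ bonds — 4 electron domains, sp3.
C5: 3 σ bonds, plus one π bond; 3 regions of electron density → sp2.
C6 has 3 σ bonds, plus one π bond: steric number 3 → sp2.
C7 is sp3: 4 σ bonds, 4 electron-density regions.
C8 (4 σ bonds) has steric number 4: sp3.
C9 is sp2: 3 σ bonds, plus one π bond, 3 electron-density regions.

C1 sp2, C2 sp, C3 sp2, C4 sp3, C5 sp2, C6 sp2, C7 sp3, C8 sp3, C9 sp2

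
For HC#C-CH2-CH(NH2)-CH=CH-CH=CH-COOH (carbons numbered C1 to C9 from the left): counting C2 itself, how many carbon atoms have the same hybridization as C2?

2

C2 is sp (two π bonds).
C1: sp ✓
C2: sp ✓
C3: sp3
C4: sp3
C5: sp2
C6: sp2
C7: sp2
C8: sp2
C9: sp2
2 carbons are sp.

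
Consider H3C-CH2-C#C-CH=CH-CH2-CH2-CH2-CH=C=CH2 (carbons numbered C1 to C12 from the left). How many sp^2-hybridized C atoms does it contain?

C1: sp3
C2: sp3
C3: sp
C4: sp
C5: sp2 ✓
C6: sp2 ✓
C7: sp3
C8: sp3
C9: sp3
C10: sp2 ✓
C11: sp
C12: sp2 ✓
C5, C6, C10, C12 → 4 sp2 carbons.

4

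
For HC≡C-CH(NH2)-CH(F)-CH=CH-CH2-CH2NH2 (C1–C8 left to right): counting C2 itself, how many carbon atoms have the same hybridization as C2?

C2 is sp (two π bonds).
C1: sp ✓
C2: sp ✓
C3: sp3
C4: sp3
C5: sp2
C6: sp2
C7: sp3
C8: sp3
2 carbons are sp.

2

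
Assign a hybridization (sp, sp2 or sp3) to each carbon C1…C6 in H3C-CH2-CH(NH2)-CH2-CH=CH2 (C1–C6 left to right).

C1 carries 4 σ bonds, giving a steric number of 4, so it is sp3.
C2: 4 σ bonds — 4 electron domains, sp3.
C3: 4 σ bonds; 4 regions of electron density → sp3.
C4 (4 σ bonds) has steric number 4: sp3.
C5: 3 σ bonds, plus one π bond; 3 regions of electron density → sp2.
C6: 3 σ bonds, plus one π bond; 3 regions of electron density → sp2.

C1 sp3, C2 sp3, C3 sp3, C4 sp3, C5 sp2, C6 sp2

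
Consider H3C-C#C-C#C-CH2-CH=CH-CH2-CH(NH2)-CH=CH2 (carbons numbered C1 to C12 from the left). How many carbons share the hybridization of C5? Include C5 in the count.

4

C5 is sp (two π bonds).
C1: sp3
C2: sp ✓
C3: sp ✓
C4: sp ✓
C5: sp ✓
C6: sp3
C7: sp2
C8: sp2
C9: sp3
C10: sp3
C11: sp2
C12: sp2
4 carbons are sp.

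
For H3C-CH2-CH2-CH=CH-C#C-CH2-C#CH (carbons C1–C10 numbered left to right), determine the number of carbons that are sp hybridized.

4

C1: sp3
C2: sp3
C3: sp3
C4: sp2
C5: sp2
C6: sp ✓
C7: sp ✓
C8: sp3
C9: sp ✓
C10: sp ✓
C6, C7, C9, C10 → 4 sp carbons.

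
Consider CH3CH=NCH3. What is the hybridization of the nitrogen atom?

Two σ bonds + one lone pair = steric number 3 → sp2.

sp2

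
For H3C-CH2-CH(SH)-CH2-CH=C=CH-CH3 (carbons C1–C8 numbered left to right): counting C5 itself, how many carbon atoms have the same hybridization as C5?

2

C5 is sp2 (one π bond).
C1: sp3
C2: sp3
C3: sp3
C4: sp3
C5: sp2 ✓
C6: sp
C7: sp2 ✓
C8: sp3
2 carbons are sp2.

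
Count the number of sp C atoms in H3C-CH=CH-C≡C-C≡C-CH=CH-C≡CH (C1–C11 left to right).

6

C1: sp3
C2: sp2
C3: sp2
C4: sp ✓
C5: sp ✓
C6: sp ✓
C7: sp ✓
C8: sp2
C9: sp2
C10: sp ✓
C11: sp ✓
C4, C5, C6, C7, C10, C11 → 6 sp carbons.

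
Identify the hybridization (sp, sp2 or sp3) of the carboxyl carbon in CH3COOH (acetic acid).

sp²

The carboxyl carbon (3 σ bonds, plus one π bond) has steric number 3: sp2.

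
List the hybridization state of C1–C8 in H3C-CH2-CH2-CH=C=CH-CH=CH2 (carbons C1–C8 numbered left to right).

C1: 4 σ bonds; 4 regions of electron density → sp3.
C2 — 4 σ bonds. Steric number 4, so sp3.
C3 has 4 σ bonds: steric number 4 → sp3.
C4: 3 σ bonds, plus one π bond — 3 electron domains, sp2.
C5 is sp: 2 σ bonds, plus two π bonds, 2 electron-density regions.
C6 (3 σ bonds, plus one π bond) has steric number 3: sp2.
C7 — 3 σ bonds, plus one π bond. Steric number 3, so sp2.
C8 (3 σ bonds, plus one π bond) has steric number 3: sp2.

C1 sp3, C2 sp3, C3 sp3, C4 sp2, C5 sp, C6 sp2, C7 sp2, C8 sp2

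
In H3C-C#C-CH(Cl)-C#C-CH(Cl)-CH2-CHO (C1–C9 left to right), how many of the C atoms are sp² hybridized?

C1: sp3
C2: sp
C3: sp
C4: sp3
C5: sp
C6: sp
C7: sp3
C8: sp3
C9: sp2 ✓
C9 → 1 sp2 carbon.

1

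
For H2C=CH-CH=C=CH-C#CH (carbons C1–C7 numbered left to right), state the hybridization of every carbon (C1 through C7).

C1 sp2, C2 sp2, C3 sp2, C4 sp, C5 sp2, C6 sp, C7 sp

C1 is sp2: 3 σ bonds, plus one π bond, 3 electron-density regions.
C2: 3 σ bonds, plus one π bond — 3 electron domains, sp2.
C3 has 3 σ bonds, plus one π bond: steric number 3 → sp2.
C4 is sp: 2 σ bonds, plus two π bonds, 2 electron-density regions.
C5 has 3 σ bonds, plus one π bond: steric number 3 → sp2.
C6: 2 σ bonds, plus two π bonds — 2 electron domains, sp.
C7 has 2 σ bonds, plus two π bonds: steric number 2 → sp.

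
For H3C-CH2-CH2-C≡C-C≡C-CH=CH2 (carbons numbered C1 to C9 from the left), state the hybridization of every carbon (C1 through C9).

C1 sp3, C2 sp3, C3 sp3, C4 sp, C5 sp, C6 sp, C7 sp, C8 sp2, C9 sp2

C1 has 4 σ bonds: steric number 4 → sp3.
C2 — 4 σ bonds. Steric number 4, so sp3.
C3: 4 σ bonds — 4 electron domains, sp3.
C4 is sp: 2 σ bonds, plus two π bonds, 2 electron-density regions.
C5 — 2 σ bonds, plus two π bonds. Steric number 2, so sp.
C6: 2 σ bonds, plus two π bonds — 2 electron domains, sp.
C7 (2 σ bonds, plus two π bonds) has steric number 2: sp.
C8: 3 σ bonds, plus one π bond — 3 electron domains, sp2.
C9 has 3 σ bonds, plus one π bond: steric number 3 → sp2.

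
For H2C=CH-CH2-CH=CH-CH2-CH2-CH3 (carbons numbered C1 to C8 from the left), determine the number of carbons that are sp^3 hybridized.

C1: sp2
C2: sp2
C3: sp3 ✓
C4: sp2
C5: sp2
C6: sp3 ✓
C7: sp3 ✓
C8: sp3 ✓
C3, C6, C7, C8 → 4 sp3 carbons.

4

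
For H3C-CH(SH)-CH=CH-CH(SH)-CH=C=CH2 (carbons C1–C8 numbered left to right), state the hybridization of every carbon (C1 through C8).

C1 sp3, C2 sp3, C3 sp2, C4 sp2, C5 sp3, C6 sp2, C7 sp, C8 sp2

C1 (4 σ bonds) has steric number 4: sp3.
C2 carries 4 σ bonds, giving a steric number of 4, so it is sp3.
C3: 3 σ bonds, plus one π bond; 3 regions of electron density → sp2.
C4 carries 3 σ bonds, plus one π bond, giving a steric number of 3, so it is sp2.
C5: 4 σ bonds — 4 electron domains, sp3.
C6: 3 σ bonds, plus one π bond — 3 electron domains, sp2.
C7 — 2 σ bonds, plus two π bonds. Steric number 2, so sp.
C8: 3 σ bonds, plus one π bond — 3 electron domains, sp2.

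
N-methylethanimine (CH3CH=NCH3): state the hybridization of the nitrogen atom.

Two σ bonds + one lone pair = steric number 3 → sp2.

sp^2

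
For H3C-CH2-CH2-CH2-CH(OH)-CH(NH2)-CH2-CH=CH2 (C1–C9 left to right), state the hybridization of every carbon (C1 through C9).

C1 sp3, C2 sp3, C3 sp3, C4 sp3, C5 sp3, C6 sp3, C7 sp3, C8 sp2, C9 sp2

C1 has 4 σ bonds: steric number 4 → sp3.
C2: 4 σ bonds — 4 electron domains, sp3.
C3 is sp3: 4 σ bonds, 4 electron-density regions.
C4: 4 σ bonds — 4 electron domains, sp3.
C5 (4 σ bonds) has steric number 4: sp3.
C6 — 4 σ bonds. Steric number 4, so sp3.
C7: 4 σ bonds — 4 electron domains, sp3.
C8 is sp2: 3 σ bonds, plus one π bond, 3 electron-density regions.
C9: 3 σ bonds, plus one π bond; 3 regions of electron density → sp2.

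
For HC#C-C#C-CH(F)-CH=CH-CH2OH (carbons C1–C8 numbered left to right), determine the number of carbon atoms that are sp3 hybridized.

2

C1: sp
C2: sp
C3: sp
C4: sp
C5: sp3 ✓
C6: sp2
C7: sp2
C8: sp3 ✓
C5, C8 → 2 sp3 carbons.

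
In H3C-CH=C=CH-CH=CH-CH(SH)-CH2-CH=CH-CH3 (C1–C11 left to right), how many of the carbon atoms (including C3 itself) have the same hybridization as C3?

1

C3 is sp (two π bonds).
C1: sp3
C2: sp2
C3: sp ✓
C4: sp2
C5: sp2
C6: sp2
C7: sp3
C8: sp3
C9: sp2
C10: sp2
C11: sp3
1 carbon is sp.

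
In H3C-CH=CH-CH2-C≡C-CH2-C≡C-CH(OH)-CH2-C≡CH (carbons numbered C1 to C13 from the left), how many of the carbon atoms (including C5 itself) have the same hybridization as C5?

6

C5 is sp (two π bonds).
C1: sp3
C2: sp2
C3: sp2
C4: sp3
C5: sp ✓
C6: sp ✓
C7: sp3
C8: sp ✓
C9: sp ✓
C10: sp3
C11: sp3
C12: sp ✓
C13: sp ✓
6 carbons are sp.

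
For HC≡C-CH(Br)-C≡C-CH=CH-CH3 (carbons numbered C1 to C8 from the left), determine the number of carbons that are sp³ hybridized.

C1: sp
C2: sp
C3: sp3 ✓
C4: sp
C5: sp
C6: sp2
C7: sp2
C8: sp3 ✓
C3, C8 → 2 sp3 carbons.

2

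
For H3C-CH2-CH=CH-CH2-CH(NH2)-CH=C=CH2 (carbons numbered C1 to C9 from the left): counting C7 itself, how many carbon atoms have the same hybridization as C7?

C7 is sp2 (one π bond).
C1: sp3
C2: sp3
C3: sp2 ✓
C4: sp2 ✓
C5: sp3
C6: sp3
C7: sp2 ✓
C8: sp
C9: sp2 ✓
4 carbons are sp2.

4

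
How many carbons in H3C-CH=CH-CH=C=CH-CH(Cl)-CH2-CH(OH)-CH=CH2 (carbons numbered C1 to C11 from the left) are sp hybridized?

C1: sp3
C2: sp2
C3: sp2
C4: sp2
C5: sp ✓
C6: sp2
C7: sp3
C8: sp3
C9: sp3
C10: sp2
C11: sp2
C5 → 1 sp carbon.

1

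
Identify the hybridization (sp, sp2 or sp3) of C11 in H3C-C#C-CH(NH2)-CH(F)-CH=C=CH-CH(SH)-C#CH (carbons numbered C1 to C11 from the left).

sp

C11 — 2 σ bonds, plus two π bonds. Steric number 2, so sp.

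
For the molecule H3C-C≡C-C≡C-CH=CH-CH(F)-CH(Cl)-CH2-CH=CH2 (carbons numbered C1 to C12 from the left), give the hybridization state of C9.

sp^3

C9: 4 σ bonds; 4 regions of electron density → sp3.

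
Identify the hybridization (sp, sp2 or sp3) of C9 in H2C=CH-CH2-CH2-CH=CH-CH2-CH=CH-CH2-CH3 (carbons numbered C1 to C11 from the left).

sp^2

C9: 3 σ bonds, plus one π bond; 3 regions of electron density → sp2.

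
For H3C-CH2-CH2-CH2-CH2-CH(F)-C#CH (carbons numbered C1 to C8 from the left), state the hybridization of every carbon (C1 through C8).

C1 sp3, C2 sp3, C3 sp3, C4 sp3, C5 sp3, C6 sp3, C7 sp, C8 sp

C1 (4 σ bonds) has steric number 4: sp3.
C2 is sp3: 4 σ bonds, 4 electron-density regions.
C3 carries 4 σ bonds, giving a steric number of 4, so it is sp3.
C4 has 4 σ bonds: steric number 4 → sp3.
C5: 4 σ bonds — 4 electron domains, sp3.
C6 (4 σ bonds) has steric number 4: sp3.
C7 is sp: 2 σ bonds, plus two π bonds, 2 electron-density regions.
C8 (2 σ bonds, plus two π bonds) has steric number 2: sp.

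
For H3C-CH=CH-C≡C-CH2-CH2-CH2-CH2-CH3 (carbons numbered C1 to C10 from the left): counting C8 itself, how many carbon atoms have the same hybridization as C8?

C8 is sp3 (only σ bonds).
C1: sp3 ✓
C2: sp2
C3: sp2
C4: sp
C5: sp
C6: sp3 ✓
C7: sp3 ✓
C8: sp3 ✓
C9: sp3 ✓
C10: sp3 ✓
6 carbons are sp3.

6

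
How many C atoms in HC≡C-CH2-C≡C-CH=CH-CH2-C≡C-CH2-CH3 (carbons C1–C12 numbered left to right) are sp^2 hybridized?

2

C1: sp
C2: sp
C3: sp3
C4: sp
C5: sp
C6: sp2 ✓
C7: sp2 ✓
C8: sp3
C9: sp
C10: sp
C11: sp3
C12: sp3
C6, C7 → 2 sp2 carbons.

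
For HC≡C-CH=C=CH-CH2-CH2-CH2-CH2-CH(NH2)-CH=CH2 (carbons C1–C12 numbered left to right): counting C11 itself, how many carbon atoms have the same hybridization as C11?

4

C11 is sp2 (one π bond).
C1: sp
C2: sp
C3: sp2 ✓
C4: sp
C5: sp2 ✓
C6: sp3
C7: sp3
C8: sp3
C9: sp3
C10: sp3
C11: sp2 ✓
C12: sp2 ✓
4 carbons are sp2.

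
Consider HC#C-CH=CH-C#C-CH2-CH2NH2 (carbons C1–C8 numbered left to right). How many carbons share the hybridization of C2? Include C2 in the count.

4

C2 is sp (two π bonds).
C1: sp ✓
C2: sp ✓
C3: sp2
C4: sp2
C5: sp ✓
C6: sp ✓
C7: sp3
C8: sp3
4 carbons are sp.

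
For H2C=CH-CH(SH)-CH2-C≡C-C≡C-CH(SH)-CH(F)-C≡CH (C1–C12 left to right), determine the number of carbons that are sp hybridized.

C1: sp2
C2: sp2
C3: sp3
C4: sp3
C5: sp ✓
C6: sp ✓
C7: sp ✓
C8: sp ✓
C9: sp3
C10: sp3
C11: sp ✓
C12: sp ✓
C5, C6, C7, C8, C11, C12 → 6 sp carbons.

6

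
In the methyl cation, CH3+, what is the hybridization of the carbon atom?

sp²

Three σ bonds to H, empty p orbital → sp2, trigonal planar.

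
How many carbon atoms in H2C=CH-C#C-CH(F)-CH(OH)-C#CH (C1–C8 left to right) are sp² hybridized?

C1: sp2 ✓
C2: sp2 ✓
C3: sp
C4: sp
C5: sp3
C6: sp3
C7: sp
C8: sp
C1, C2 → 2 sp2 carbons.

2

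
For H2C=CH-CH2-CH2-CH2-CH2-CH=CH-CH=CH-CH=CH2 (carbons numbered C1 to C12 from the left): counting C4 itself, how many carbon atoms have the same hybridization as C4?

4

C4 is sp3 (only σ bonds).
C1: sp2
C2: sp2
C3: sp3 ✓
C4: sp3 ✓
C5: sp3 ✓
C6: sp3 ✓
C7: sp2
C8: sp2
C9: sp2
C10: sp2
C11: sp2
C12: sp2
4 carbons are sp3.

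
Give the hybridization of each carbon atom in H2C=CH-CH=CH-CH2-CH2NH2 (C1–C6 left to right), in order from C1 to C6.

C1 has 3 σ bonds, plus one π bond: steric number 3 → sp2.
C2: 3 σ bonds, plus one π bond; 3 regions of electron density → sp2.
C3 carries 3 σ bonds, plus one π bond, giving a steric number of 3, so it is sp2.
C4 (3 σ bonds, plus one π bond) has steric number 3: sp2.
C5 — 4 σ bonds. Steric number 4, so sp3.
C6 carries 4 σ bonds, giving a steric number of 4, so it is sp3.

C1 sp2, C2 sp2, C3 sp2, C4 sp2, C5 sp3, C6 sp3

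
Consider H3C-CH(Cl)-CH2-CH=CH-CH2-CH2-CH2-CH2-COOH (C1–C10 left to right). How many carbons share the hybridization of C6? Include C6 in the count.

7

C6 is sp3 (only σ bonds).
C1: sp3 ✓
C2: sp3 ✓
C3: sp3 ✓
C4: sp2
C5: sp2
C6: sp3 ✓
C7: sp3 ✓
C8: sp3 ✓
C9: sp3 ✓
C10: sp2
7 carbons are sp3.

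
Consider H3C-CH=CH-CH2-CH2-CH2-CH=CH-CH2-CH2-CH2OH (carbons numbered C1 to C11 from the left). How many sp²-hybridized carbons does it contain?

C1: sp3
C2: sp2 ✓
C3: sp2 ✓
C4: sp3
C5: sp3
C6: sp3
C7: sp2 ✓
C8: sp2 ✓
C9: sp3
C10: sp3
C11: sp3
C2, C3, C7, C8 → 4 sp2 carbons.

4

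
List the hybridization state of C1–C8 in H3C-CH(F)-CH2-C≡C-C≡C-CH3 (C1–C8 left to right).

C1 is sp3: 4 σ bonds, 4 electron-density regions.
C2 (4 σ bonds) has steric number 4: sp3.
C3 carries 4 σ bonds, giving a steric number of 4, so it is sp3.
C4 (2 σ bonds, plus two π bonds) has steric number 2: sp.
C5 — 2 σ bonds, plus two π bonds. Steric number 2, so sp.
C6: 2 σ bonds, plus two π bonds — 2 electron domains, sp.
C7: 2 σ bonds, plus two π bonds; 2 regions of electron density → sp.
C8 is sp3: 4 σ bonds, 4 electron-density regions.

C1 sp3, C2 sp3, C3 sp3, C4 sp, C5 sp, C6 sp, C7 sp, C8 sp3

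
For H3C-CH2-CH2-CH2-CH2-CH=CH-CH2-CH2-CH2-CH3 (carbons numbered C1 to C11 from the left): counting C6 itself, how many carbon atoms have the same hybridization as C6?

2

C6 is sp2 (one π bond).
C1: sp3
C2: sp3
C3: sp3
C4: sp3
C5: sp3
C6: sp2 ✓
C7: sp2 ✓
C8: sp3
C9: sp3
C10: sp3
C11: sp3
2 carbons are sp2.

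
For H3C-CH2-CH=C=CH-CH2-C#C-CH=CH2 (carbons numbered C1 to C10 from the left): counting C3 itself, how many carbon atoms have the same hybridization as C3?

C3 is sp2 (one π bond).
C1: sp3
C2: sp3
C3: sp2 ✓
C4: sp
C5: sp2 ✓
C6: sp3
C7: sp
C8: sp
C9: sp2 ✓
C10: sp2 ✓
4 carbons are sp2.

4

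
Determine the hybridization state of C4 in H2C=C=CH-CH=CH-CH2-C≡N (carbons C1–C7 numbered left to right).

C4 (3 σ bonds, plus one π bond) has steric number 3: sp2.

sp²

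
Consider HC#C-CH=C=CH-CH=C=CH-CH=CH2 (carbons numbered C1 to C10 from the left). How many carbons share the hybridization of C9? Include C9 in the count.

6

C9 is sp2 (one π bond).
C1: sp
C2: sp
C3: sp2 ✓
C4: sp
C5: sp2 ✓
C6: sp2 ✓
C7: sp
C8: sp2 ✓
C9: sp2 ✓
C10: sp2 ✓
6 carbons are sp2.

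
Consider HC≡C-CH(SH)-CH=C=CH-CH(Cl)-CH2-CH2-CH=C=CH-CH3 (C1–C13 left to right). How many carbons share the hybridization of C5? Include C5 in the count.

C5 is sp (two π bonds).
C1: sp ✓
C2: sp ✓
C3: sp3
C4: sp2
C5: sp ✓
C6: sp2
C7: sp3
C8: sp3
C9: sp3
C10: sp2
C11: sp ✓
C12: sp2
C13: sp3
4 carbons are sp.

4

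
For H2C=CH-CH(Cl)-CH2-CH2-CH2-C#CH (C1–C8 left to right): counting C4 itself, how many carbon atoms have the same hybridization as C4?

C4 is sp3 (only σ bonds).
C1: sp2
C2: sp2
C3: sp3 ✓
C4: sp3 ✓
C5: sp3 ✓
C6: sp3 ✓
C7: sp
C8: sp
4 carbons are sp3.

4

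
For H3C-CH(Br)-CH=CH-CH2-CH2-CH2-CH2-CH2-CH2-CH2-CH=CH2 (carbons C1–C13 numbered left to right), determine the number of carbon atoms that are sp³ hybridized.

9

C1: sp3 ✓
C2: sp3 ✓
C3: sp2
C4: sp2
C5: sp3 ✓
C6: sp3 ✓
C7: sp3 ✓
C8: sp3 ✓
C9: sp3 ✓
C10: sp3 ✓
C11: sp3 ✓
C12: sp2
C13: sp2
C1, C2, C5, C6, C7, C8, C9, C10, C11 → 9 sp3 carbons.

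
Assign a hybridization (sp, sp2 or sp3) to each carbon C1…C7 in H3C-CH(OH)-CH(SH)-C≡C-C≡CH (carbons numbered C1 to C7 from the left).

C1 has 4 σ bonds: steric number 4 → sp3.
C2 has 4 σ bonds: steric number 4 → sp3.
C3 — 4 σ bonds. Steric number 4, so sp3.
C4 is sp: 2 σ bonds, plus two π bonds, 2 electron-density regions.
C5 is sp: 2 σ bonds, plus two π bonds, 2 electron-density regions.
C6 is sp: 2 σ bonds, plus two π bonds, 2 electron-density regions.
C7 is sp: 2 σ bonds, plus two π bonds, 2 electron-density regions.

C1 sp3, C2 sp3, C3 sp3, C4 sp, C5 sp, C6 sp, C7 sp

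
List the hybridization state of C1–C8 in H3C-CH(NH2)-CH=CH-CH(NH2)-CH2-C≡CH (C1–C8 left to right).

C1 sp3, C2 sp3, C3 sp2, C4 sp2, C5 sp3, C6 sp3, C7 sp, C8 sp

C1 carries 4 σ bonds, giving a steric number of 4, so it is sp3.
C2 carries 4 σ bonds, giving a steric number of 4, so it is sp3.
C3 (3 σ bonds, plus one π bond) has steric number 3: sp2.
C4 (3 σ bonds, plus one π bond) has steric number 3: sp2.
C5: 4 σ bonds; 4 regions of electron density → sp3.
C6 is sp3: 4 σ bonds, 4 electron-density regions.
C7 carries 2 σ bonds, plus two π bonds, giving a steric number of 2, so it is sp.
C8 is sp: 2 σ bonds, plus two π bonds, 2 electron-density regions.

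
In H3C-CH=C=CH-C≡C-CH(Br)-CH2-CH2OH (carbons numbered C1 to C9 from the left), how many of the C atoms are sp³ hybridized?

4

C1: sp3 ✓
C2: sp2
C3: sp
C4: sp2
C5: sp
C6: sp
C7: sp3 ✓
C8: sp3 ✓
C9: sp3 ✓
C1, C7, C8, C9 → 4 sp3 carbons.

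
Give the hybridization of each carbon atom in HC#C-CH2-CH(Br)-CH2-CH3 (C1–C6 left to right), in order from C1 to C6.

C1 sp, C2 sp, C3 sp3, C4 sp3, C5 sp3, C6 sp3

C1 — 2 σ bonds, plus two π bonds. Steric number 2, so sp.
C2 has 2 σ bonds, plus two π bonds: steric number 2 → sp.
C3 has 4 σ bonds: steric number 4 → sp3.
C4 has 4 σ bonds: steric number 4 → sp3.
C5 carries 4 σ bonds, giving a steric number of 4, so it is sp3.
C6 has 4 σ bonds: steric number 4 → sp3.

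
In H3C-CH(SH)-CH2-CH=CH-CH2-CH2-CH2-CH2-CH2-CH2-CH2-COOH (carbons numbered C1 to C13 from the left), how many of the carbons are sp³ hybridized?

10

C1: sp3 ✓
C2: sp3 ✓
C3: sp3 ✓
C4: sp2
C5: sp2
C6: sp3 ✓
C7: sp3 ✓
C8: sp3 ✓
C9: sp3 ✓
C10: sp3 ✓
C11: sp3 ✓
C12: sp3 ✓
C13: sp2
C1, C2, C3, C6, C7, C8, C9, C10, C11, C12 → 10 sp3 carbons.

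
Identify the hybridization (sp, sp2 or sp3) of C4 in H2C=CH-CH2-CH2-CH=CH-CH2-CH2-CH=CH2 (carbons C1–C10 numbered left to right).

sp3

C4 (4 σ bonds) has steric number 4: sp3.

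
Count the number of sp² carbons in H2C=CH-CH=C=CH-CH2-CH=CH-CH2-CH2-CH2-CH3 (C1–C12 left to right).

6

C1: sp2 ✓
C2: sp2 ✓
C3: sp2 ✓
C4: sp
C5: sp2 ✓
C6: sp3
C7: sp2 ✓
C8: sp2 ✓
C9: sp3
C10: sp3
C11: sp3
C12: sp3
C1, C2, C3, C5, C7, C8 → 6 sp2 carbons.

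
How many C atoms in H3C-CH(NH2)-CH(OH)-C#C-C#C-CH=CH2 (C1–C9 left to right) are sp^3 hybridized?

3

C1: sp3 ✓
C2: sp3 ✓
C3: sp3 ✓
C4: sp
C5: sp
C6: sp
C7: sp
C8: sp2
C9: sp2
C1, C2, C3 → 3 sp3 carbons.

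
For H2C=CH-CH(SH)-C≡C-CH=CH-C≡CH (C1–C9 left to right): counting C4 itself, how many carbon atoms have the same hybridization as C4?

4

C4 is sp (two π bonds).
C1: sp2
C2: sp2
C3: sp3
C4: sp ✓
C5: sp ✓
C6: sp2
C7: sp2
C8: sp ✓
C9: sp ✓
4 carbons are sp.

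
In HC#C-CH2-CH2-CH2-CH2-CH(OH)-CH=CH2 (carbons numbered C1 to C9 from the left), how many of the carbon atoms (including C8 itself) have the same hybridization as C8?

C8 is sp2 (one π bond).
C1: sp
C2: sp
C3: sp3
C4: sp3
C5: sp3
C6: sp3
C7: sp3
C8: sp2 ✓
C9: sp2 ✓
2 carbons are sp2.

2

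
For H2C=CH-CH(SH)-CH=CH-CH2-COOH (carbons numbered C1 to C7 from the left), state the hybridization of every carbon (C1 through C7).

C1 (3 σ bonds, plus one π bond) has steric number 3: sp2.
C2 (3 σ bonds, plus one π bond) has steric number 3: sp2.
C3 is sp3: 4 σ bonds, 4 electron-density regions.
C4: 3 σ bonds, plus one π bond — 3 electron domains, sp2.
C5: 3 σ bonds, plus one π bond; 3 regions of electron density → sp2.
C6: 4 σ bonds — 4 electron domains, sp3.
C7: 3 σ bonds, plus one π bond — 3 electron domains, sp2.

C1 sp2, C2 sp2, C3 sp3, C4 sp2, C5 sp2, C6 sp3, C7 sp2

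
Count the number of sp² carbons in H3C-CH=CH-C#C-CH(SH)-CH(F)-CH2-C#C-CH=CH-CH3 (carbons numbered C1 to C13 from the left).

4

C1: sp3
C2: sp2 ✓
C3: sp2 ✓
C4: sp
C5: sp
C6: sp3
C7: sp3
C8: sp3
C9: sp
C10: sp
C11: sp2 ✓
C12: sp2 ✓
C13: sp3
C2, C3, C11, C12 → 4 sp2 carbons.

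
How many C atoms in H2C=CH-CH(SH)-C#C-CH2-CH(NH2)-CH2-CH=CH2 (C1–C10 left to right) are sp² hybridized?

C1: sp2 ✓
C2: sp2 ✓
C3: sp3
C4: sp
C5: sp
C6: sp3
C7: sp3
C8: sp3
C9: sp2 ✓
C10: sp2 ✓
C1, C2, C9, C10 → 4 sp2 carbons.

4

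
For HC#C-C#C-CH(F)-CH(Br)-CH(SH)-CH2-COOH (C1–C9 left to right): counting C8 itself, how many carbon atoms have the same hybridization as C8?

4

C8 is sp3 (only σ bonds).
C1: sp
C2: sp
C3: sp
C4: sp
C5: sp3 ✓
C6: sp3 ✓
C7: sp3 ✓
C8: sp3 ✓
C9: sp2
4 carbons are sp3.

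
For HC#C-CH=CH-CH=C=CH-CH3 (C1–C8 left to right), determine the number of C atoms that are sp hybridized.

3

C1: sp ✓
C2: sp ✓
C3: sp2
C4: sp2
C5: sp2
C6: sp ✓
C7: sp2
C8: sp3
C1, C2, C6 → 3 sp carbons.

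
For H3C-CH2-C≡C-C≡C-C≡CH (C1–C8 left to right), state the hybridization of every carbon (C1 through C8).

C1 is sp3: 4 σ bonds, 4 electron-density regions.
C2 (4 σ bonds) has steric number 4: sp3.
C3 (2 σ bonds, plus two π bonds) has steric number 2: sp.
C4 carries 2 σ bonds, plus two π bonds, giving a steric number of 2, so it is sp.
C5: 2 σ bonds, plus two π bonds; 2 regions of electron density → sp.
C6 is sp: 2 σ bonds, plus two π bonds, 2 electron-density regions.
C7 (2 σ bonds, plus two π bonds) has steric number 2: sp.
C8 (2 σ bonds, plus two π bonds) has steric number 2: sp.

C1 sp3, C2 sp3, C3 sp, C4 sp, C5 sp, C6 sp, C7 sp, C8 sp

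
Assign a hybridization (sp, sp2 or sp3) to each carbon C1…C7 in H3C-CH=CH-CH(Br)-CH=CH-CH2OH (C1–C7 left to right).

C1 has 4 σ bonds: steric number 4 → sp3.
C2: 3 σ bonds, plus one π bond — 3 electron domains, sp2.
C3 carries 3 σ bonds, plus one π bond, giving a steric number of 3, so it is sp2.
C4 (4 σ bonds) has steric number 4: sp3.
C5 is sp2: 3 σ bonds, plus one π bond, 3 electron-density regions.
C6: 3 σ bonds, plus one π bond — 3 electron domains, sp2.
C7 — 4 σ bonds. Steric number 4, so sp3.

C1 sp3, C2 sp2, C3 sp2, C4 sp3, C5 sp2, C6 sp2, C7 sp3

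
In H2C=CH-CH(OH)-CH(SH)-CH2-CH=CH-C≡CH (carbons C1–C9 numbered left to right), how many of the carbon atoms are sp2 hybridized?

4

C1: sp2 ✓
C2: sp2 ✓
C3: sp3
C4: sp3
C5: sp3
C6: sp2 ✓
C7: sp2 ✓
C8: sp
C9: sp
C1, C2, C6, C7 → 4 sp2 carbons.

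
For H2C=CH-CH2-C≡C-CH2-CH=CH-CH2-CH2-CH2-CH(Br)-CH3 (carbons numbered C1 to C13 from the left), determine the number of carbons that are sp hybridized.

C1: sp2
C2: sp2
C3: sp3
C4: sp ✓
C5: sp ✓
C6: sp3
C7: sp2
C8: sp2
C9: sp3
C10: sp3
C11: sp3
C12: sp3
C13: sp3
C4, C5 → 2 sp carbons.

2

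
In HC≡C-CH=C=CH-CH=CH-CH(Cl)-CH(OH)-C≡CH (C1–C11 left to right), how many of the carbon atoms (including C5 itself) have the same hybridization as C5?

4

C5 is sp2 (one π bond).
C1: sp
C2: sp
C3: sp2 ✓
C4: sp
C5: sp2 ✓
C6: sp2 ✓
C7: sp2 ✓
C8: sp3
C9: sp3
C10: sp
C11: sp
4 carbons are sp2.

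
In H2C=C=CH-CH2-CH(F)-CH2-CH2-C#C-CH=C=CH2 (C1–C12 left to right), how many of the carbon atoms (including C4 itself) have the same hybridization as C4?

C4 is sp3 (only σ bonds).
C1: sp2
C2: sp
C3: sp2
C4: sp3 ✓
C5: sp3 ✓
C6: sp3 ✓
C7: sp3 ✓
C8: sp
C9: sp
C10: sp2
C11: sp
C12: sp2
4 carbons are sp3.

4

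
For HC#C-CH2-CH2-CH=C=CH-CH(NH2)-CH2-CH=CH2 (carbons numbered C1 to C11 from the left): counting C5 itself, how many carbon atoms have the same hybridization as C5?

4

C5 is sp2 (one π bond).
C1: sp
C2: sp
C3: sp3
C4: sp3
C5: sp2 ✓
C6: sp
C7: sp2 ✓
C8: sp3
C9: sp3
C10: sp2 ✓
C11: sp2 ✓
4 carbons are sp2.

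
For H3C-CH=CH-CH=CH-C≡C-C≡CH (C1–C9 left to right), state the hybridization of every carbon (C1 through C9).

C1 sp3, C2 sp2, C3 sp2, C4 sp2, C5 sp2, C6 sp, C7 sp, C8 sp, C9 sp

C1 — 4 σ bonds. Steric number 4, so sp3.
C2: 3 σ bonds, plus one π bond — 3 electron domains, sp2.
C3 carries 3 σ bonds, plus one π bond, giving a steric number of 3, so it is sp2.
C4 — 3 σ bonds, plus one π bond. Steric number 3, so sp2.
C5: 3 σ bonds, plus one π bond — 3 electron domains, sp2.
C6 is sp: 2 σ bonds, plus two π bonds, 2 electron-density regions.
C7 carries 2 σ bonds, plus two π bonds, giving a steric number of 2, so it is sp.
C8 has 2 σ bonds, plus two π bonds: steric number 2 → sp.
C9 (2 σ bonds, plus two π bonds) has steric number 2: sp.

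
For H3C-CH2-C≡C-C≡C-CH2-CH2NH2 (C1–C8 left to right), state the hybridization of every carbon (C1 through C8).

C1 sp3, C2 sp3, C3 sp, C4 sp, C5 sp, C6 sp, C7 sp3, C8 sp3

C1 (4 σ bonds) has steric number 4: sp3.
C2 has 4 σ bonds: steric number 4 → sp3.
C3: 2 σ bonds, plus two π bonds — 2 electron domains, sp.
C4 — 2 σ bonds, plus two π bonds. Steric number 2, so sp.
C5 — 2 σ bonds, plus two π bonds. Steric number 2, so sp.
C6 has 2 σ bonds, plus two π bonds: steric number 2 → sp.
C7: 4 σ bonds — 4 electron domains, sp3.
C8 has 4 σ bonds: steric number 4 → sp3.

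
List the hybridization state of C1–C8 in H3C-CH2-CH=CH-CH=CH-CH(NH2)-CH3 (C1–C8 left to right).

C1 carries 4 σ bonds, giving a steric number of 4, so it is sp3.
C2: 4 σ bonds — 4 electron domains, sp3.
C3 carries 3 σ bonds, plus one π bond, giving a steric number of 3, so it is sp2.
C4: 3 σ bonds, plus one π bond; 3 regions of electron density → sp2.
C5 carries 3 σ bonds, plus one π bond, giving a steric number of 3, so it is sp2.
C6 — 3 σ bonds, plus one π bond. Steric number 3, so sp2.
C7 (4 σ bonds) has steric number 4: sp3.
C8 — 4 σ bonds. Steric number 4, so sp3.

C1 sp3, C2 sp3, C3 sp2, C4 sp2, C5 sp2, C6 sp2, C7 sp3, C8 sp3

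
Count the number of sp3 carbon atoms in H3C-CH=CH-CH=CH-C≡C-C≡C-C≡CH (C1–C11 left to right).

1

C1: sp3 ✓
C2: sp2
C3: sp2
C4: sp2
C5: sp2
C6: sp
C7: sp
C8: sp
C9: sp
C10: sp
C11: sp
C1 → 1 sp3 carbon.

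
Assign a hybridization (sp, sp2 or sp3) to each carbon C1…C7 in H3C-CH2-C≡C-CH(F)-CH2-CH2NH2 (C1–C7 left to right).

C1 — 4 σ bonds. Steric number 4, so sp3.
C2 — 4 σ bonds. Steric number 4, so sp3.
C3 — 2 σ bonds, plus two π bonds. Steric number 2, so sp.
C4 has 2 σ bonds, plus two π bonds: steric number 2 → sp.
C5 has 4 σ bonds: steric number 4 → sp3.
C6 carries 4 σ bonds, giving a steric number of 4, so it is sp3.
C7 (4 σ bonds) has steric number 4: sp3.

C1 sp3, C2 sp3, C3 sp, C4 sp, C5 sp3, C6 sp3, C7 sp3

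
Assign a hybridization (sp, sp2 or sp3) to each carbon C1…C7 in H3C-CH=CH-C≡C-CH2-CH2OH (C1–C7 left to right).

C1 sp3, C2 sp2, C3 sp2, C4 sp, C5 sp, C6 sp3, C7 sp3

C1: 4 σ bonds — 4 electron domains, sp3.
C2 is sp2: 3 σ bonds, plus one π bond, 3 electron-density regions.
C3: 3 σ bonds, plus one π bond — 3 electron domains, sp2.
C4: 2 σ bonds, plus two π bonds; 2 regions of electron density → sp.
C5 is sp: 2 σ bonds, plus two π bonds, 2 electron-density regions.
C6 (4 σ bonds) has steric number 4: sp3.
C7 has 4 σ bonds: steric number 4 → sp3.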